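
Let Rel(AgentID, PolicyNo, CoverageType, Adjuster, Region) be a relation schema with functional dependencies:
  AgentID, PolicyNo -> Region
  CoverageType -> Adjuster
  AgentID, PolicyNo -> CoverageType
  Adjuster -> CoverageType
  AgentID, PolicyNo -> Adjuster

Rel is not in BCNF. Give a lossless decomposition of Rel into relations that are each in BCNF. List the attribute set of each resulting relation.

Candidate key of the original relation: {AgentID, PolicyNo}.
{Adjuster, AgentID, CoverageType, PolicyNo, Region}: {CoverageType} determines {Adjuster, CoverageType} here but is not a superkey — split on CoverageType -> Adjuster, giving {Adjuster, CoverageType} and {AgentID, CoverageType, PolicyNo, Region}.
{Adjuster, CoverageType} has no BCNF violation.
{AgentID, CoverageType, PolicyNo, Region} has no BCNF violation.

{Adjuster, CoverageType}; {AgentID, CoverageType, PolicyNo, Region}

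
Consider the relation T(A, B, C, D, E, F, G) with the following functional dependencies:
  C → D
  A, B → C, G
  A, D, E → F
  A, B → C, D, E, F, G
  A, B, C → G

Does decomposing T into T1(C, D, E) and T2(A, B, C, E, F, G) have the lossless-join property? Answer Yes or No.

Yes

T1 ∩ T2 = {C, E}; its closure under F is {C, D, E}.
T1 is contained in that closure, so T1 ∩ T2 → T1 holds and the join is lossless.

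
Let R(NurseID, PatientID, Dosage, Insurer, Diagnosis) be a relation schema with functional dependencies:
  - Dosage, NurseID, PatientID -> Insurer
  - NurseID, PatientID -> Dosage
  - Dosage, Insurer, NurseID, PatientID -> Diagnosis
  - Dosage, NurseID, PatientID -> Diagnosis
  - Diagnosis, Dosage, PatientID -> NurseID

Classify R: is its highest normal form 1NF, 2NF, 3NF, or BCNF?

BCNF

Candidate keys: {Diagnosis, Dosage, PatientID}, {NurseID, PatientID}. Prime attributes: {Diagnosis, Dosage, NurseID, PatientID}.
The left-hand side of every FD is a superkey, so BCNF is satisfied.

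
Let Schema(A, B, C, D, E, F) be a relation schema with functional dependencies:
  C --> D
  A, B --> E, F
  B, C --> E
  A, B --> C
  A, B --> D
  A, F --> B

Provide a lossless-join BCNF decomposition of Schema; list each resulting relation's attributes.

{A, B, C, F}; {B, C, E}; {C, D}

Candidate keys of the original relation: {A, B}, {A, F}.
{A, B, C, D, E, F}: {C} determines {C, D} here but is not a superkey — split on C --> D, giving {C, D} and {A, B, C, E, F}.
{C, D} is in BCNF.
{A, B, C, E, F}: {B, C} determines {B, C, E} here but is not a superkey — split on B, C --> E, giving {B, C, E} and {A, B, C, F}.
{B, C, E} is in BCNF.
{A, B, C, F} is in BCNF.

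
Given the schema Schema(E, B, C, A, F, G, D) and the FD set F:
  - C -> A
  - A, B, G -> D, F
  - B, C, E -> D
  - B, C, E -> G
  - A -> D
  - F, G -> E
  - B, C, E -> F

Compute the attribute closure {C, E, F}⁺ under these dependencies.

Start with {C, E, F}.
C -> A applies; add {A} → now {A, C, E, F}.
A -> D applies; add {D} → now {A, C, D, E, F}.
No further FD applies.

{A, C, D, E, F}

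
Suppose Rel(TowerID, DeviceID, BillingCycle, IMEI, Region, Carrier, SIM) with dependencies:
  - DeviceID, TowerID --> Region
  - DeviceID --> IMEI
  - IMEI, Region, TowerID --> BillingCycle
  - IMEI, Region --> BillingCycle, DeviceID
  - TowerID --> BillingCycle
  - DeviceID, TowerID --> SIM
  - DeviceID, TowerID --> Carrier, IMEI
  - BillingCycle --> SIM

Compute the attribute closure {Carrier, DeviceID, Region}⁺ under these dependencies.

{BillingCycle, Carrier, DeviceID, IMEI, Region, SIM}

Start with {Carrier, DeviceID, Region}.
DeviceID --> IMEI applies; add {IMEI} → now {Carrier, DeviceID, IMEI, Region}.
IMEI, Region --> BillingCycle, DeviceID applies; add {BillingCycle} → now {BillingCycle, Carrier, DeviceID, IMEI, Region}.
BillingCycle --> SIM applies; add {SIM} → now {BillingCycle, Carrier, DeviceID, IMEI, Region, SIM}.
No further FD applies.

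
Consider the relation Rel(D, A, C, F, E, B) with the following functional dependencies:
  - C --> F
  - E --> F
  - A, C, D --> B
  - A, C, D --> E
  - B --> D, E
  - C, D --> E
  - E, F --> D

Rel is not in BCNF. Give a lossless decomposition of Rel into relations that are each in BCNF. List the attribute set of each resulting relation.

{A, B, C}; {B, E}; {C, F}; {D, E}

Candidate keys of the original relation: {A, B, C}, {A, C, D}, {A, C, E}.
In {A, B, C, D, E, F}, {C} is not a superkey ({C}⁺ restricted to this set is {C, F}), so split on C --> F into {C, F} and {A, B, C, D, E}.
{C, F} is in BCNF.
In {A, B, C, D, E}, {E} is not a superkey ({E}⁺ restricted to this set is {D, E}), so split on E --> D into {D, E} and {A, B, C, E}.
{D, E} is in BCNF.
In {A, B, C, E}, {B} is not a superkey ({B}⁺ restricted to this set is {B, E}), so split on B --> E into {B, E} and {A, B, C}.
{B, E} is in BCNF.
{A, B, C} is in BCNF.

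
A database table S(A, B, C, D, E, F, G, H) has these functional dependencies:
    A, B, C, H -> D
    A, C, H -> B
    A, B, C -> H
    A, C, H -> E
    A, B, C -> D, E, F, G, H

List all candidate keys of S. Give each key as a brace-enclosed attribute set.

{A, C} never appear on the right of any FD, so every key must include all of them.
Closure of {A, B, C} is {A, B, C, D, E, F, G, H}, the whole schema; {A, B, C} is a candidate key.
Closure of {A, C, H} is {A, B, C, D, E, F, G, H}, the whole schema; {A, C, H} is a candidate key.
Any other superkey properly contains one of these, so there are no further candidate keys.

{A, B, C}, {A, C, H}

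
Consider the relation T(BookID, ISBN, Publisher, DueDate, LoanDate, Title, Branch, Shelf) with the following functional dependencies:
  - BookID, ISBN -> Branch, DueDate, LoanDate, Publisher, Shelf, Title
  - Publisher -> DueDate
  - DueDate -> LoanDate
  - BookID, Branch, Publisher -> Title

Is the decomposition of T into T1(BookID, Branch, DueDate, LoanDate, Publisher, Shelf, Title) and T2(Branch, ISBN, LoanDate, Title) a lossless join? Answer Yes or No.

The shared attributes are {Branch, LoanDate, Title} and {Branch, LoanDate, Title}⁺ = {Branch, LoanDate, Title}.
Neither T1 nor T2 is contained in that closure, so the decomposition is lossy.

No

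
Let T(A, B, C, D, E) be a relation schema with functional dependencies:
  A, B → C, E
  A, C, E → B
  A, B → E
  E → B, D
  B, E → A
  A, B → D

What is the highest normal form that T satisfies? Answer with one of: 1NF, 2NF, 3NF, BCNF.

BCNF

Candidate keys: {A, B}, {E}. Prime attributes: {A, B, E}.
Each dependency's left side is a superkey — BCNF holds.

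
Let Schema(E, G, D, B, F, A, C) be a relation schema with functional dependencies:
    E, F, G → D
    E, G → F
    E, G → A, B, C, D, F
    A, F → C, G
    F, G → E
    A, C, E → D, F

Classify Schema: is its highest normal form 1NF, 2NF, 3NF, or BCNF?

BCNF

Candidate keys: {A, C, E}, {A, F}, {E, G}, {F, G}. Prime attributes: {A, C, E, F, G}.
Each dependency's left side is a superkey — BCNF holds.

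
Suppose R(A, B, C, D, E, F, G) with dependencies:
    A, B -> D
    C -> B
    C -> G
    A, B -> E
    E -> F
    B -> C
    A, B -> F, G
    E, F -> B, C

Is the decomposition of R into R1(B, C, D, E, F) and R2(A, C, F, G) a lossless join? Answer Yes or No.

No

Common attributes: {C, F}; their closure is {B, C, F, G}.
The closure covers neither R1 nor R2 entirely; the join is not lossless.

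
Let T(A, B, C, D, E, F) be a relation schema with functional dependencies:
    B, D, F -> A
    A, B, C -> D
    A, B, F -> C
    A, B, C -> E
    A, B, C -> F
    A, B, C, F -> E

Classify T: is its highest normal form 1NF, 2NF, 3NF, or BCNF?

BCNF

Candidate keys: {A, B, C}, {A, B, F}, {B, D, F}. Prime attributes: {A, B, C, D, F}.
Every FD has a superkey on the left, so the relation is in BCNF.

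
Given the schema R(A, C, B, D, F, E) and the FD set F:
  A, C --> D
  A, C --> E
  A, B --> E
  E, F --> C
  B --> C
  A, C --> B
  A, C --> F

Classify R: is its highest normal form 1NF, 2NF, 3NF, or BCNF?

3NF

Candidate keys: {A, B}, {A, C}, {A, E, F}. Prime attributes: {A, B, C, E, F}.
E, F --> C breaks BCNF: {E, F}⁺ = {C, E, F}, so {E, F} is not a superkey.
Since {C} ⊆ prime attributes and every other non-superkey FD also has a prime right side, the schema is in 3NF.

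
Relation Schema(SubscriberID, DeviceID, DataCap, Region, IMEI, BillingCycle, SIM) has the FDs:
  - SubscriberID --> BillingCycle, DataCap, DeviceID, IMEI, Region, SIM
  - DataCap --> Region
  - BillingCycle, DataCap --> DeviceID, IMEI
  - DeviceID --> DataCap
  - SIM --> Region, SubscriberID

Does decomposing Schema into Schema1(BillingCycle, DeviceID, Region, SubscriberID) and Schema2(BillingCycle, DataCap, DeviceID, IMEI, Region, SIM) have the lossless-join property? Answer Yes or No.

Schema1 ∩ Schema2 = {BillingCycle, DeviceID, Region}; its closure under F is {BillingCycle, DataCap, DeviceID, IMEI, Region}.
Schema1 ⊄ {BillingCycle, DataCap, DeviceID, IMEI, Region} and Schema2 ⊄ {BillingCycle, DataCap, DeviceID, IMEI, Region}, so the split is lossy.

No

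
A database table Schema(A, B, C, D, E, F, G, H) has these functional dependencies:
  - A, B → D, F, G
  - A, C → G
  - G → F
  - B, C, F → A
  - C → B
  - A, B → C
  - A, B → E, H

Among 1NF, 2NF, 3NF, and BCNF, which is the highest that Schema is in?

Candidate keys: {A, B}, {A, C}, {C, F}, {C, G}. Prime attributes: {A, B, C, F, G}.
For G → F we have {G}⁺ = {F, G}; {G} is not a superkey, so BCNF fails.
But every attribute on its right side ({F}) is prime, and the same holds for every other non-superkey FD, so 3NF still holds.

3NF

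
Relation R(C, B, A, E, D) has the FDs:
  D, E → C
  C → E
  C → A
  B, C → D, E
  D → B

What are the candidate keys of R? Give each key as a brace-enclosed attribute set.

{B, C}⁺ = {A, B, C, D, E}, which is every attribute, so {B, C} is a candidate key.
{C, D}⁺ = {A, B, C, D, E}, which is every attribute, so {C, D} is a candidate key.
{D, E}⁺ = {A, B, C, D, E}, which is every attribute, so {D, E} is a candidate key.
These are minimal and exhaustive — every other superkey contains one of them.

{B, C}, {C, D}, {D, E}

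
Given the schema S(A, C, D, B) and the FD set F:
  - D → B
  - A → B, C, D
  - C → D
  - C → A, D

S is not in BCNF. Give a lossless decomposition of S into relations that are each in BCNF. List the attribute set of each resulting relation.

Candidate keys of the original relation: {A}, {C}.
{A, B, C, D}: {D} determines {B, D} here but is not a superkey — split on D → B, giving {B, D} and {A, C, D}.
{B, D}: every determinant is a superkey — BCNF.
{A, C, D}: every determinant is a superkey — BCNF.

{A, C, D}; {B, D}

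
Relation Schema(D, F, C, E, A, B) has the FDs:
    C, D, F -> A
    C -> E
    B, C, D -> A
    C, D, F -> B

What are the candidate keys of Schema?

No FD produces {C, D, F}, so they must be in every candidate key.
{C, D, F}⁺ = {A, B, C, D, E, F}, which is every attribute, so {C, D, F} is a candidate key.
Every other attribute set either contains this one or has a smaller closure.

{C, D, F}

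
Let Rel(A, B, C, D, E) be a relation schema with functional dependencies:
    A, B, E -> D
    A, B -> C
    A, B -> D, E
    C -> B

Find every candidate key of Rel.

Attributes never on any right-hand side: {A} — every candidate key must contain it.
{A, B} is a candidate key since {A, B}⁺ = {A, B, C, D, E} covers every attribute.
{A, C} is a candidate key since {A, C}⁺ = {A, B, C, D, E} covers every attribute.
These are minimal and exhaustive — every other superkey contains one of them.

{A, B}, {A, C}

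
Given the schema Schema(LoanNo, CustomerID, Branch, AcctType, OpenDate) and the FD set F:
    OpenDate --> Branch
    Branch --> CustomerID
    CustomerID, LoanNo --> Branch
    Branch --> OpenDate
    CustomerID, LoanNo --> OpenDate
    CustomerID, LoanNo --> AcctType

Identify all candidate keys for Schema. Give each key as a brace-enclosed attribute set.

{Branch, LoanNo}, {CustomerID, LoanNo}, {LoanNo, OpenDate}

{LoanNo} never appears on the right of any FD, so every key must include it.
{Branch, LoanNo} is a candidate key since {Branch, LoanNo}⁺ = {AcctType, Branch, CustomerID, LoanNo, OpenDate} covers every attribute.
{CustomerID, LoanNo} is a candidate key since {CustomerID, LoanNo}⁺ = {AcctType, Branch, CustomerID, LoanNo, OpenDate} covers every attribute.
{LoanNo, OpenDate} is a candidate key since {LoanNo, OpenDate}⁺ = {AcctType, Branch, CustomerID, LoanNo, OpenDate} covers every attribute.
Any other superkey properly contains one of these, so there are no further candidate keys.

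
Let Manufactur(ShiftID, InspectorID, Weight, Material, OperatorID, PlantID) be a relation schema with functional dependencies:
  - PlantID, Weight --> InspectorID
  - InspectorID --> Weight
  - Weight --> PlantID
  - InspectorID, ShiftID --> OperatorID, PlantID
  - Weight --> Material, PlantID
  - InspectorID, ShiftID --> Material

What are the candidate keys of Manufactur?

{InspectorID, ShiftID}, {ShiftID, Weight}

Attributes never on any right-hand side: {ShiftID} — every candidate key must contain it.
{InspectorID, ShiftID}⁺ = {InspectorID, Material, OperatorID, PlantID, ShiftID, Weight} — all of the relation — so {InspectorID, ShiftID} is a candidate key.
{ShiftID, Weight}⁺ = {InspectorID, Material, OperatorID, PlantID, ShiftID, Weight} — all of the relation — so {ShiftID, Weight} is a candidate key.
Any other superkey properly contains one of these, so there are no further candidate keys.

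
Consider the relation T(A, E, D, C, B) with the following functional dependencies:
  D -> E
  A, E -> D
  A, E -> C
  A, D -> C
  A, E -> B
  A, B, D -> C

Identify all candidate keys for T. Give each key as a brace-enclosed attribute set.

{A, D}, {A, E}

Attributes never on any right-hand side: {A} — every candidate key must contain it.
Closure of {A, D} is {A, B, C, D, E}, the whole schema; {A, D} is a candidate key.
Closure of {A, E} is {A, B, C, D, E}, the whole schema; {A, E} is a candidate key.
Any other superkey properly contains one of these, so there are no further candidate keys.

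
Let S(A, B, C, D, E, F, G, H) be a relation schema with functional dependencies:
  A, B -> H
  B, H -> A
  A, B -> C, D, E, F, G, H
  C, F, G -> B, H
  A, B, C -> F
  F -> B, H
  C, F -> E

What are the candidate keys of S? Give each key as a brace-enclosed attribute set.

{F}⁺ = {A, B, C, D, E, F, G, H}, which is every attribute, so {F} is a candidate key.
{A, B}⁺ = {A, B, C, D, E, F, G, H}, which is every attribute, so {A, B} is a candidate key.
{B, H}⁺ = {A, B, C, D, E, F, G, H}, which is every attribute, so {B, H} is a candidate key.
No proper subset of any of these is a key, and no other minimal superkey exists.

{A, B}, {B, H}, {F}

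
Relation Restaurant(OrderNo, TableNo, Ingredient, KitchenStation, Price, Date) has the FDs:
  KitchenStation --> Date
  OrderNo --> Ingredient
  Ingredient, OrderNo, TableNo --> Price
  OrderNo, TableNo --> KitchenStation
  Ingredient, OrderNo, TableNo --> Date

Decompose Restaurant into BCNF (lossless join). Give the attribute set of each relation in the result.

{Date, KitchenStation}; {Ingredient, OrderNo}; {KitchenStation, OrderNo, Price, TableNo}

Candidate key of the original relation: {OrderNo, TableNo}.
Within {Date, Ingredient, KitchenStation, OrderNo, Price, TableNo}: {KitchenStation}⁺ ∩ {Date, Ingredient, KitchenStation, OrderNo, Price, TableNo} = {Date, KitchenStation}, not the whole set, so KitchenStation --> Date violates BCNF; decompose into {Date, KitchenStation} and {Ingredient, KitchenStation, OrderNo, Price, TableNo}.
{Date, KitchenStation}: every determinant is a superkey — BCNF.
Within {Ingredient, KitchenStation, OrderNo, Price, TableNo}: {OrderNo}⁺ ∩ {Ingredient, KitchenStation, OrderNo, Price, TableNo} = {Ingredient, OrderNo}, not the whole set, so OrderNo --> Ingredient violates BCNF; decompose into {Ingredient, OrderNo} and {KitchenStation, OrderNo, Price, TableNo}.
{Ingredient, OrderNo}: every determinant is a superkey — BCNF.
{KitchenStation, OrderNo, Price, TableNo}: every determinant is a superkey — BCNF.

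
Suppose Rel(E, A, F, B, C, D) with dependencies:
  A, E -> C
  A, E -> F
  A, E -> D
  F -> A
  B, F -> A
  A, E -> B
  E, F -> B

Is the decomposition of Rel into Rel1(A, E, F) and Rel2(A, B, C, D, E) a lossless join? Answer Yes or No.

Yes

Rel1 ∩ Rel2 = {A, E}; its closure under F is {A, B, C, D, E, F}.
This includes all of Rel1, so the common attributes are a superkey of Rel1 — the join is lossless.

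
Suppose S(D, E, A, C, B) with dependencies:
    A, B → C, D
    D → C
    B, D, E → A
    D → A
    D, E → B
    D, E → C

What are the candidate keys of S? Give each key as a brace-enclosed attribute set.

{A, B, E}, {D, E}

Attributes never on any right-hand side: {E} — every candidate key must contain it.
{D, E}⁺ = {A, B, C, D, E}, which is every attribute, so {D, E} is a candidate key.
{A, B, E}⁺ = {A, B, C, D, E}, which is every attribute, so {A, B, E} is a candidate key.
No proper subset of any of these is a key, and no other minimal superkey exists.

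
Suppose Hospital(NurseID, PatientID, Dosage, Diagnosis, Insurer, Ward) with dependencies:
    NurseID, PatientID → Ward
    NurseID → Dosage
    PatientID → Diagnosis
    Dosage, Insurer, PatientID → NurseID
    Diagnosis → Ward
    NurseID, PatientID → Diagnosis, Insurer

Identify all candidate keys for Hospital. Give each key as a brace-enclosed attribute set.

{Dosage, Insurer, PatientID}, {NurseID, PatientID}

No FD produces {PatientID}, so it must be in every candidate key.
Closure of {NurseID, PatientID} is {Diagnosis, Dosage, Insurer, NurseID, PatientID, Ward}, the whole schema; {NurseID, PatientID} is a candidate key.
Closure of {Dosage, Insurer, PatientID} is {Diagnosis, Dosage, Insurer, NurseID, PatientID, Ward}, the whole schema; {Dosage, Insurer, PatientID} is a candidate key.
No proper subset of any of these is a key, and no other minimal superkey exists.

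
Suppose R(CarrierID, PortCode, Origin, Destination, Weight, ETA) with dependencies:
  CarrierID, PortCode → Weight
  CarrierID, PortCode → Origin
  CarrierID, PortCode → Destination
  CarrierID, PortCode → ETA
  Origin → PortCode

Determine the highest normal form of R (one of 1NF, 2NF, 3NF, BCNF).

Candidate keys: {CarrierID, Origin}, {CarrierID, PortCode}. Prime attributes: {CarrierID, Origin, PortCode}.
Origin → PortCode: {Origin}⁺ = {Origin, PortCode}, which is not all of the attributes, so the left side is not a superkey — BCNF is violated.
But every attribute on its right side ({PortCode}) is prime, and the same holds for every other non-superkey FD, so 3NF still holds.

3NF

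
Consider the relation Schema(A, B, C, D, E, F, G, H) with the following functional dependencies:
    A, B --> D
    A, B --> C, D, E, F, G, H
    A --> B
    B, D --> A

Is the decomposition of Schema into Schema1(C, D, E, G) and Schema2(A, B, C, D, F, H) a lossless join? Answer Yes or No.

Common attributes: {C, D}; their closure is {C, D}.
The closure covers neither Schema1 nor Schema2 entirely; the join is not lossless.

No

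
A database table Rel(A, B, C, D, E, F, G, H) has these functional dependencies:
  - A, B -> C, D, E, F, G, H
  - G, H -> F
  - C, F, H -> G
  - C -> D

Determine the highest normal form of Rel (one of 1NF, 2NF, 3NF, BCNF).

Candidate key: {A, B}. Prime attributes: {A, B}.
For G, H -> F we have {G, H}⁺ = {F, G, H}; {G, H} is not a superkey, so BCNF fails.
G, H -> F determines the non-prime attribute {F} from a non-superkey — 3NF is violated.
Checking every proper subset of each key, none determines a non-prime attribute — 2NF is satisfied.

2NF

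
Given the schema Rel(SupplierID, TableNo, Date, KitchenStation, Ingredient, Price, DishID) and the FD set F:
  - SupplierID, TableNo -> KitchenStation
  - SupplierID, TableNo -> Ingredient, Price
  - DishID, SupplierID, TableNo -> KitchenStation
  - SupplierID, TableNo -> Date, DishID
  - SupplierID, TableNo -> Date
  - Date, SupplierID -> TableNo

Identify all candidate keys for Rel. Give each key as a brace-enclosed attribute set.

Attributes never on any right-hand side: {SupplierID} — every candidate key must contain it.
Closure of {Date, SupplierID} is {Date, DishID, Ingredient, KitchenStation, Price, SupplierID, TableNo}, the whole schema; {Date, SupplierID} is a candidate key.
Closure of {SupplierID, TableNo} is {Date, DishID, Ingredient, KitchenStation, Price, SupplierID, TableNo}, the whole schema; {SupplierID, TableNo} is a candidate key.
No proper subset of any of these is a key, and no other minimal superkey exists.

{Date, SupplierID}, {SupplierID, TableNo}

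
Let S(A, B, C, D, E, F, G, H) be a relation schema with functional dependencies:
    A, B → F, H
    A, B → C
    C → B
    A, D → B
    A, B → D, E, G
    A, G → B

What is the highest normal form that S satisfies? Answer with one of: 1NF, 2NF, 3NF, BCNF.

3NF

Candidate keys: {A, B}, {A, C}, {A, D}, {A, G}. Prime attributes: {A, B, C, D, G}.
C → B breaks BCNF: {C}⁺ = {B, C}, so {C} is not a superkey.
Its right-hand attributes {B} are all prime, as are those of every other non-superkey FD — the relation is in 3NF.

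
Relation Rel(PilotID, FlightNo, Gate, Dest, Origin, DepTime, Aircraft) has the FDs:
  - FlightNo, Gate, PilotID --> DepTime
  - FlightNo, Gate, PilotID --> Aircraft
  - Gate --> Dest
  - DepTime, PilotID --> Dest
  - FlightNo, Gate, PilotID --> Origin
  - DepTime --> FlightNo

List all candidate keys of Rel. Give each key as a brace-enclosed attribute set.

{DepTime, Gate, PilotID}, {FlightNo, Gate, PilotID}

No FD produces {Gate, PilotID}, so they must be in every candidate key.
Closure of {DepTime, Gate, PilotID} is {Aircraft, DepTime, Dest, FlightNo, Gate, Origin, PilotID}, the whole schema; {DepTime, Gate, PilotID} is a candidate key.
Closure of {FlightNo, Gate, PilotID} is {Aircraft, DepTime, Dest, FlightNo, Gate, Origin, PilotID}, the whole schema; {FlightNo, Gate, PilotID} is a candidate key.
No proper subset of any of these is a key, and no other minimal superkey exists.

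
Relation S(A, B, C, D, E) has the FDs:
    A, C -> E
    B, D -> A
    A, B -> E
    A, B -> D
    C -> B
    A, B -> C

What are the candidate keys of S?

{A, B}, {A, C}, {B, D}, {C, D}

{A, B} is a candidate key since {A, B}⁺ = {A, B, C, D, E} covers every attribute.
{A, C} is a candidate key since {A, C}⁺ = {A, B, C, D, E} covers every attribute.
{B, D} is a candidate key since {B, D}⁺ = {A, B, C, D, E} covers every attribute.
{C, D} is a candidate key since {C, D}⁺ = {A, B, C, D, E} covers every attribute.
No proper subset of any of these is a key, and no other minimal superkey exists.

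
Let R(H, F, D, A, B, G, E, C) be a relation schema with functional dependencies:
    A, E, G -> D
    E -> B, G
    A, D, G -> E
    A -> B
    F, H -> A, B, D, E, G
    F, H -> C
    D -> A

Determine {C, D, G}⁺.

{A, B, C, D, E, G}

Start with {C, D, G}.
D -> A applies; add {A} → now {A, C, D, G}.
A, D, G -> E applies; add {E} → now {A, C, D, E, G}.
A -> B applies; add {B} → now {A, B, C, D, E, G}.
No further FD applies.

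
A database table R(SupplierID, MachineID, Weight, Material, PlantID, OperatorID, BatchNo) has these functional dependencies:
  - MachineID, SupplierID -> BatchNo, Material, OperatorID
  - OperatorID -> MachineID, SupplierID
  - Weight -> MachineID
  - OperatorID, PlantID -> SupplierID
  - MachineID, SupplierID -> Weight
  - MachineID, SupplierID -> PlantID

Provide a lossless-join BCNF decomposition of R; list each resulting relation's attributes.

Candidate keys of the original relation: {MachineID, SupplierID}, {OperatorID}, {SupplierID, Weight}.
{BatchNo, MachineID, Material, OperatorID, PlantID, SupplierID, Weight}: {Weight} determines {MachineID, Weight} here but is not a superkey — split on Weight -> MachineID, giving {MachineID, Weight} and {BatchNo, Material, OperatorID, PlantID, SupplierID, Weight}.
{MachineID, Weight}: every determinant is a superkey — BCNF.
{BatchNo, Material, OperatorID, PlantID, SupplierID, Weight}: every determinant is a superkey — BCNF.

{BatchNo, Material, OperatorID, PlantID, SupplierID, Weight}; {MachineID, Weight}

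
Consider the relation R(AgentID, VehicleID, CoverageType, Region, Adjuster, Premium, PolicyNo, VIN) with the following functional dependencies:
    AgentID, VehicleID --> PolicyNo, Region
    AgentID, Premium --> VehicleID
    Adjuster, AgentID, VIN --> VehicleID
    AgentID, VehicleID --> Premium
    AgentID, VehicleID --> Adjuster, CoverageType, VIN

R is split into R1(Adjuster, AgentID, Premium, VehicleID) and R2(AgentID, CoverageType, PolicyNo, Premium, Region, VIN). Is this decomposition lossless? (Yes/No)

The shared attributes are {AgentID, Premium} and {AgentID, Premium}⁺ = {Adjuster, AgentID, CoverageType, PolicyNo, Premium, Region, VIN, VehicleID}.
Since R1 ⊆ {Adjuster, AgentID, CoverageType, PolicyNo, Premium, Region, VIN, VehicleID}, the intersection is a superkey of R1; the decomposition is lossless.

Yes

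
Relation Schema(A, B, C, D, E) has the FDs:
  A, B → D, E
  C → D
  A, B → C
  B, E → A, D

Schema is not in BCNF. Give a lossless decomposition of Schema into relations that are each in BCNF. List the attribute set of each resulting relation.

{A, B, C, E}; {C, D}

Candidate keys of the original relation: {A, B}, {B, E}.
Within {A, B, C, D, E}: {C}⁺ ∩ {A, B, C, D, E} = {C, D}, not the whole set, so C → D violates BCNF; decompose into {C, D} and {A, B, C, E}.
{C, D} has no BCNF violation.
{A, B, C, E} has no BCNF violation.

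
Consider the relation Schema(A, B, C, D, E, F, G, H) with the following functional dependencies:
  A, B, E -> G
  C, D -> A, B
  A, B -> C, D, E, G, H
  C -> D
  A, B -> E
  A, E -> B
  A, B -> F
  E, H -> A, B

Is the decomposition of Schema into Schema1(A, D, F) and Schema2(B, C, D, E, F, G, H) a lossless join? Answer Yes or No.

Common attributes: {D, F}; their closure is {D, F}.
Schema1 ⊄ {D, F} and Schema2 ⊄ {D, F}, so the split is lossy.

No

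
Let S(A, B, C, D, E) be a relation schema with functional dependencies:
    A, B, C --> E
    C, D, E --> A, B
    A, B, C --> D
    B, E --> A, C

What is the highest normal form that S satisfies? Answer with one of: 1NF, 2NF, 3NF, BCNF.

BCNF

Candidate keys: {A, B, C}, {B, E}, {C, D, E}. Prime attributes: {A, B, C, D, E}.
The left-hand side of every FD is a superkey, so BCNF is satisfied.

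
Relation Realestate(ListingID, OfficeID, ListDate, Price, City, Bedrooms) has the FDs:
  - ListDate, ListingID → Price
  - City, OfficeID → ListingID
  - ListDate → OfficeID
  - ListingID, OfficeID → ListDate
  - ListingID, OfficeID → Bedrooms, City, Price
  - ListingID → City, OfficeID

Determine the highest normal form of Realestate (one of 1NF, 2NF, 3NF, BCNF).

3NF

Candidate keys: {City, ListDate}, {City, OfficeID}, {ListingID}. Prime attributes: {City, ListDate, ListingID, OfficeID}.
ListDate → OfficeID breaks BCNF: {ListDate}⁺ = {ListDate, OfficeID}, so {ListDate} is not a superkey.
But every attribute on its right side ({OfficeID}) is prime, and the same holds for every other non-superkey FD, so 3NF still holds.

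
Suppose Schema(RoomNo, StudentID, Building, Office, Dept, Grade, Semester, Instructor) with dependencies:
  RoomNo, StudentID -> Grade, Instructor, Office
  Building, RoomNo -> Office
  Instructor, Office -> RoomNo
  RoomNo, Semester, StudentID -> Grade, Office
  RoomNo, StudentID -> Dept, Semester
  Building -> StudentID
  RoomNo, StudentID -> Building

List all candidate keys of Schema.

{Building, RoomNo}⁺ = {Building, Dept, Grade, Instructor, Office, RoomNo, Semester, StudentID}, which is every attribute, so {Building, RoomNo} is a candidate key.
{RoomNo, StudentID}⁺ = {Building, Dept, Grade, Instructor, Office, RoomNo, Semester, StudentID}, which is every attribute, so {RoomNo, StudentID} is a candidate key.
{Building, Instructor, Office}⁺ = {Building, Dept, Grade, Instructor, Office, RoomNo, Semester, StudentID}, which is every attribute, so {Building, Instructor, Office} is a candidate key.
{Instructor, Office, StudentID}⁺ = {Building, Dept, Grade, Instructor, Office, RoomNo, Semester, StudentID}, which is every attribute, so {Instructor, Office, StudentID} is a candidate key.
These are minimal and exhaustive — every other superkey contains one of them.

{Building, Instructor, Office}, {Building, RoomNo}, {Instructor, Office, StudentID}, {RoomNo, StudentID}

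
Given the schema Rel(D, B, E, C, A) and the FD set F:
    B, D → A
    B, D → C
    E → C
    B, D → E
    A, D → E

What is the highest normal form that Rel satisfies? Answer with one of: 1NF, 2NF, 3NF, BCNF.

Candidate key: {B, D}. Prime attributes: {B, D}.
E → C: {E}⁺ = {C, E}, which is not all of the attributes, so the left side is not a superkey — BCNF is violated.
E → C has non-prime {C} on the right and a non-superkey on the left, so 3NF fails.
Checking every proper subset of each key, none determines a non-prime attribute — 2NF is satisfied.

2NF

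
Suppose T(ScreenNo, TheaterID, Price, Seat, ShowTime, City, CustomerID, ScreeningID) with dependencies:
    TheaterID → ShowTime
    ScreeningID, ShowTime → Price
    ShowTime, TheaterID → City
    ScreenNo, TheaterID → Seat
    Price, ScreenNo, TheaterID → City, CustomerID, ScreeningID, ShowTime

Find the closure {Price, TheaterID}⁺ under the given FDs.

{City, Price, ShowTime, TheaterID}

Start with {Price, TheaterID}.
TheaterID → ShowTime applies; add {ShowTime} → now {Price, ShowTime, TheaterID}.
ShowTime, TheaterID → City applies; add {City} → now {City, Price, ShowTime, TheaterID}.
No further FD applies.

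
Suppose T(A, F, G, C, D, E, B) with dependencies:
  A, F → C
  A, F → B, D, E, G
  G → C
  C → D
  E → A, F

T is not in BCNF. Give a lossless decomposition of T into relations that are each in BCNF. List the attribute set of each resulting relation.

{A, B, E, F, G}; {C, D}; {C, G}

Candidate keys of the original relation: {A, F}, {E}.
{A, B, C, D, E, F, G}: {G} determines {C, D, G} here but is not a superkey — split on G → C, D, giving {C, D, G} and {A, B, E, F, G}.
{C, D, G}: {C} determines {C, D} here but is not a superkey — split on C → D, giving {C, D} and {C, G}.
{C, D}: every determinant is a superkey — BCNF.
{C, G}: every determinant is a superkey — BCNF.
{A, B, E, F, G}: every determinant is a superkey — BCNF.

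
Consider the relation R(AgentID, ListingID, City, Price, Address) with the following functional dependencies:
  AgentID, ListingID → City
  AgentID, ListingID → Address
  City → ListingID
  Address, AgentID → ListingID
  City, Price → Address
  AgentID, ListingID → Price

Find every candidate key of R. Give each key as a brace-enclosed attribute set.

{Address, AgentID}, {AgentID, City}, {AgentID, ListingID}

No FD produces {AgentID}, so it must be in every candidate key.
{Address, AgentID}⁺ = {Address, AgentID, City, ListingID, Price}, which is every attribute, so {Address, AgentID} is a candidate key.
{AgentID, City}⁺ = {Address, AgentID, City, ListingID, Price}, which is every attribute, so {AgentID, City} is a candidate key.
{AgentID, ListingID}⁺ = {Address, AgentID, City, ListingID, Price}, which is every attribute, so {AgentID, ListingID} is a candidate key.
No proper subset of any of these is a key, and no other minimal superkey exists.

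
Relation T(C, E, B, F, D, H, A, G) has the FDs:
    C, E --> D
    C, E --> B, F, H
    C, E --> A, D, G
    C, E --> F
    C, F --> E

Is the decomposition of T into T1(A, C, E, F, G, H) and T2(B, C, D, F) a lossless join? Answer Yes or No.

Yes

The shared attributes are {C, F} and {C, F}⁺ = {A, B, C, D, E, F, G, H}.
T1 is contained in that closure, so T1 ∩ T2 --> T1 holds and the join is lossless.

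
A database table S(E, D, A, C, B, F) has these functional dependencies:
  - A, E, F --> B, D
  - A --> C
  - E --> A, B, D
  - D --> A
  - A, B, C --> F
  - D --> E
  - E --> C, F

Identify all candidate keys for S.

{D}, {E}

{D} is a candidate key since {D}⁺ = {A, B, C, D, E, F} covers every attribute.
{E} is a candidate key since {E}⁺ = {A, B, C, D, E, F} covers every attribute.
These are minimal and exhaustive — every other superkey contains one of them.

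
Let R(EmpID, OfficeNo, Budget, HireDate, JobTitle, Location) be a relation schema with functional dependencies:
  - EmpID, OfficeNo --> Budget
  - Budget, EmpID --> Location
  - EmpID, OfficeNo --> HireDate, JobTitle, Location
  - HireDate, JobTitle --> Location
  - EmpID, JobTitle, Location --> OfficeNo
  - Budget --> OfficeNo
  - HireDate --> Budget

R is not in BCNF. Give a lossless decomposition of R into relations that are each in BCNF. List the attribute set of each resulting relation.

Candidate keys of the original relation: {Budget, EmpID}, {EmpID, HireDate}, {EmpID, JobTitle, Location}, {EmpID, OfficeNo}.
In {Budget, EmpID, HireDate, JobTitle, Location, OfficeNo}, {HireDate, JobTitle} is not a superkey ({HireDate, JobTitle}⁺ restricted to this set is {Budget, HireDate, JobTitle, Location, OfficeNo}), so split on HireDate, JobTitle --> Budget, Location, OfficeNo into {Budget, HireDate, JobTitle, Location, OfficeNo} and {EmpID, HireDate, JobTitle}.
In {Budget, HireDate, JobTitle, Location, OfficeNo}, {Budget} is not a superkey ({Budget}⁺ restricted to this set is {Budget, OfficeNo}), so split on Budget --> OfficeNo into {Budget, OfficeNo} and {Budget, HireDate, JobTitle, Location}.
{Budget, OfficeNo}: every determinant is a superkey — BCNF.
In {Budget, HireDate, JobTitle, Location}, {HireDate} is not a superkey ({HireDate}⁺ restricted to this set is {Budget, HireDate}), so split on HireDate --> Budget into {Budget, HireDate} and {HireDate, JobTitle, Location}.
{Budget, HireDate}: every determinant is a superkey — BCNF.
{HireDate, JobTitle, Location}: every determinant is a superkey — BCNF.
{EmpID, HireDate, JobTitle}: every determinant is a superkey — BCNF.

{Budget, HireDate}; {Budget, OfficeNo}; {EmpID, HireDate, JobTitle}; {HireDate, JobTitle, Location}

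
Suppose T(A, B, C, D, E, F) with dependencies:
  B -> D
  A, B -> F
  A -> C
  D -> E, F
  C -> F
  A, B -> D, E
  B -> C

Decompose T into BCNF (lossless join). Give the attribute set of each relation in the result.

{A, B}; {B, C, D}; {D, E, F}

Candidate key of the original relation: {A, B}.
Within {A, B, C, D, E, F}: {B}⁺ ∩ {A, B, C, D, E, F} = {B, C, D, E, F}, not the whole set, so B -> C, D, E, F violates BCNF; decompose into {B, C, D, E, F} and {A, B}.
Within {B, C, D, E, F}: {D}⁺ ∩ {B, C, D, E, F} = {D, E, F}, not the whole set, so D -> E, F violates BCNF; decompose into {D, E, F} and {B, C, D}.
{D, E, F} has no BCNF violation.
{B, C, D} has no BCNF violation.
{A, B} has no BCNF violation.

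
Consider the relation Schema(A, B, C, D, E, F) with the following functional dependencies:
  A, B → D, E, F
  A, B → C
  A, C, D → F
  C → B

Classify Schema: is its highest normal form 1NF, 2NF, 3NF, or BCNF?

Candidate keys: {A, B}, {A, C}. Prime attributes: {A, B, C}.
C → B breaks BCNF: {C}⁺ = {B, C}, so {C} is not a superkey.
But every attribute on its right side ({B}) is prime, and the same holds for every other non-superkey FD, so 3NF still holds.

3NF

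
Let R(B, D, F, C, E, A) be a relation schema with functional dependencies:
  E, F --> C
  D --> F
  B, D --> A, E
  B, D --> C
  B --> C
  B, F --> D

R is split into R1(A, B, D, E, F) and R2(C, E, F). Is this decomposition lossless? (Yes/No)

Yes

The shared attributes are {E, F} and {E, F}⁺ = {C, E, F}.
This includes all of R2, so the common attributes are a superkey of R2 — the join is lossless.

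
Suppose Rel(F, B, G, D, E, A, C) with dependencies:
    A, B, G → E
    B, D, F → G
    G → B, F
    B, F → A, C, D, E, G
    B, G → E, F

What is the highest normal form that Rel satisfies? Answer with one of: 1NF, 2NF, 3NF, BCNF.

BCNF

Candidate keys: {B, F}, {G}. Prime attributes: {B, F, G}.
Each dependency's left side is a superkey — BCNF holds.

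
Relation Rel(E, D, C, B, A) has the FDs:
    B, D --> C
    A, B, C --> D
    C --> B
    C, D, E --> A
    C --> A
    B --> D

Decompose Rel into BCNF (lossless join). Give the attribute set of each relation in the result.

{A, B, C, D}; {B, E}

Candidate keys of the original relation: {B, E}, {C, E}.
{A, B, C, D, E}: {B, D} determines {A, B, C, D} here but is not a superkey — split on B, D --> A, C, giving {A, B, C, D} and {B, D, E}.
{A, B, C, D}: every determinant is a superkey — BCNF.
{B, D, E}: {B} determines {B, D} here but is not a superkey — split on B --> D, giving {B, D} and {B, E}.
{B, D}: every determinant is a superkey — BCNF.
{B, E}: every determinant is a superkey — BCNF.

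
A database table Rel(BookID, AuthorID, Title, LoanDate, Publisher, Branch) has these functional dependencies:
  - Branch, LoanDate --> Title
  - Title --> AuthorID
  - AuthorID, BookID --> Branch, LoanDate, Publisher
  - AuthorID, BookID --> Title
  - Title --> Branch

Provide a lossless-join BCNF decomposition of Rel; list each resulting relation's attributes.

Candidate keys of the original relation: {AuthorID, BookID}, {BookID, Branch, LoanDate}, {BookID, Title}.
Within {AuthorID, BookID, Branch, LoanDate, Publisher, Title}: {Branch, LoanDate}⁺ ∩ {AuthorID, BookID, Branch, LoanDate, Publisher, Title} = {AuthorID, Branch, LoanDate, Title}, not the whole set, so Branch, LoanDate --> AuthorID, Title violates BCNF; decompose into {AuthorID, Branch, LoanDate, Title} and {BookID, Branch, LoanDate, Publisher}.
Within {AuthorID, Branch, LoanDate, Title}: {Title}⁺ ∩ {AuthorID, Branch, LoanDate, Title} = {AuthorID, Branch, Title}, not the whole set, so Title --> AuthorID, Branch violates BCNF; decompose into {AuthorID, Branch, Title} and {LoanDate, Title}.
{AuthorID, Branch, Title} is in BCNF.
{LoanDate, Title} is in BCNF.
{BookID, Branch, LoanDate, Publisher} is in BCNF.

{AuthorID, Branch, Title}; {BookID, Branch, LoanDate, Publisher}; {LoanDate, Title}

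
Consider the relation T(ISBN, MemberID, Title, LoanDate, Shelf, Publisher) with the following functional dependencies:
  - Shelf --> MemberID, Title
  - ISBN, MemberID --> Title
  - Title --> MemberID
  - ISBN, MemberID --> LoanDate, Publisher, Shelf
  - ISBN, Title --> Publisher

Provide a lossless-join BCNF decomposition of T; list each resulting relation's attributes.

Candidate keys of the original relation: {ISBN, MemberID}, {ISBN, Shelf}, {ISBN, Title}.
Within {ISBN, LoanDate, MemberID, Publisher, Shelf, Title}: {Shelf}⁺ ∩ {ISBN, LoanDate, MemberID, Publisher, Shelf, Title} = {MemberID, Shelf, Title}, not the whole set, so Shelf --> MemberID, Title violates BCNF; decompose into {MemberID, Shelf, Title} and {ISBN, LoanDate, Publisher, Shelf}.
Within {MemberID, Shelf, Title}: {Title}⁺ ∩ {MemberID, Shelf, Title} = {MemberID, Title}, not the whole set, so Title --> MemberID violates BCNF; decompose into {MemberID, Title} and {Shelf, Title}.
{MemberID, Title} has no BCNF violation.
{Shelf, Title} has no BCNF violation.
{ISBN, LoanDate, Publisher, Shelf} has no BCNF violation.

{ISBN, LoanDate, Publisher, Shelf}; {MemberID, Title}; {Shelf, Title}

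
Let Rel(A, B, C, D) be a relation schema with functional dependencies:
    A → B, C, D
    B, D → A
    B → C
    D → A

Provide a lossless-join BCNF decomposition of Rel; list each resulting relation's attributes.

Candidate keys of the original relation: {A}, {D}.
{A, B, C, D}: {B} determines {B, C} here but is not a superkey — split on B → C, giving {B, C} and {A, B, D}.
{B, C} is in BCNF.
{A, B, D} is in BCNF.

{A, B, D}; {B, C}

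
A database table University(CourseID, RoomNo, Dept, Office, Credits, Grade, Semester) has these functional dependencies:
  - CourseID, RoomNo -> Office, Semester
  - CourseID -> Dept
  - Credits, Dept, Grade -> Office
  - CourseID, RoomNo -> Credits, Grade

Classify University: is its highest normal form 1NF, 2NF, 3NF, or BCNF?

1NF

Candidate key: {CourseID, RoomNo}. Prime attributes: {CourseID, RoomNo}.
CourseID -> Dept: {CourseID}⁺ = {CourseID, Dept}, which is not all of the attributes, so the left side is not a superkey — BCNF is violated.
Because {Dept} is non-prime and the left side of CourseID -> Dept is not a superkey, the relation is not in 3NF.
{CourseID} is a proper subset of the key {CourseID, RoomNo}, and {CourseID}⁺ contains the non-prime attribute {Dept} — a partial dependency, so 2NF is violated.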